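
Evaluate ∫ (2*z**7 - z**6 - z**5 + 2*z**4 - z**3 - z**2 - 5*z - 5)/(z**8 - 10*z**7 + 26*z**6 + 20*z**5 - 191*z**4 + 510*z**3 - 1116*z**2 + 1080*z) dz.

-log(z)/216 + 4619*log(z - 5)/464 - 14707*log(z - 3)/2028 - 11*log(z - 2)/16 + 467*log(z + 3)/5616 - 7355*log(z**2 + 4)/156832 + 4015*atan(z/2)/78416 + 877/(117*z - 351) + C

Factor the denominator: z*(z - 5)*(z - 3)**2*(z - 2)*(z + 3)*(z**2 + 4).
Partial-fraction decomposition: -5*(1471*z - 1606)/(78416*(z**2 + 4)) + 467/(5616*(z + 3)) - 11/(16*(z - 2)) - 14707/(2028*(z - 3)) - 877/(117*(z - 3)**2) + 4619/(464*(z - 5)) - 1/(216*z).
Integrate each term; A/(z−a) gives A·log|z−a|; the (Bz+D)/(z²+p²) term gives a log and an atan.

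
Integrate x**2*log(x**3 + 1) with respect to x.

x**3*log(x**3 + 1)/3 - x**3/3 + log(x**3 + 1)/3 + C

Let u = x**3 + 1, so du = (3*x**2) dx.
The integral becomes (1/3)·∫ log(u) du; integrate by parts with u′=log(u), dv′=du.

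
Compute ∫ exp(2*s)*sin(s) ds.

Let I denote the integral. Integrate by parts with u = sin(s), dv = exp(2*s) ds, so v = exp(2*s)/2: I = exp(2*s)*sin(s)/2 − (1/2)·∫ exp(2*s)*cos(s) ds.
Apply parts again with u = cos(s), dv = exp(2*s) ds: ∫ exp(2*s)*cos(s) ds = exp(2*s)*cos(s)/2 + (1/2)·I. Substituting back brings back I: I = exp(2*s)*sin(s)/2 - exp(2*s)*cos(s)/4 − (1/4)·I.
Solving for I: (1 + 1/4)·I equals the remaining terms, so I = (4/5)·(exp(2*s)*sin(s)/2 - exp(2*s)*cos(s)/4).

2*exp(2*s)*sin(s)/5 - exp(2*s)*cos(s)/5 + C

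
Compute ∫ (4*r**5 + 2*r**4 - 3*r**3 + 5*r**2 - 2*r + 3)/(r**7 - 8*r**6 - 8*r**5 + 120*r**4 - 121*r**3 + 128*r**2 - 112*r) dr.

-3*log(r)/112 + 1583*log(r - 7)/1540 - 499*log(r - 4)/544 + log(r - 1)/20 - 3301*log(r + 4)/29920 - log(r**2 + 1)/85 - 3*atan(r)/170 + C

Factor the denominator: r*(r - 7)*(r - 4)*(r - 1)*(r + 4)*(r**2 + 1).
Partial-fraction decomposition: -(4*r + 3)/(170*(r**2 + 1)) - 3301/(29920*(r + 4)) + 1/(20*(r - 1)) - 499/(544*(r - 4)) + 1583/(1540*(r - 7)) - 3/(112*r).
Integrate each term; A/(r−a) gives A·log|r−a|; the (Br+D)/(r²+p²) term gives a log and an atan.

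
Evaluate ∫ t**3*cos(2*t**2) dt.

Let u = t², du = 2t dt; rewrite as (1/2)∫ u^1·cos(2u) du.
Now integrate by parts 1 time.

t**2*sin(2*t**2)/4 + cos(2*t**2)/8 + C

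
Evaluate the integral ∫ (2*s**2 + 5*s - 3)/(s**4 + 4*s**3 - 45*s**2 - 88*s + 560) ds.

1099*log(s - 4)/9801 + 11*log(s + 5)/81 - 30*log(s + 7)/121 - 49/(99*s - 396) + C

Factor the denominator: (s - 4)**2*(s + 5)*(s + 7).
Partial-fraction decomposition: -30/(121*(s + 7)) + 11/(81*(s + 5)) + 1099/(9801*(s - 4)) + 49/(99*(s - 4)**2).
Integrate each term; A/(s−a) gives A·log|s−a|; A/(s−a)² gives −A/(s−a).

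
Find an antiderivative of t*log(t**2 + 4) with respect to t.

t**2*log(t**2 + 4)/2 - t**2/2 + 2*log(t**2 + 4) + C

Let u = t**2 + 4, so du = (2*t) dt.
The integral becomes (1/2)·∫ log(u) du; integrate by parts with u′=log(u), dv′=du.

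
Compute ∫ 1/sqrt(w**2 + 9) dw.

Substitute w = 3·tan(θ), so dw = 3·sec(θ)^2 dθ and the radical becomes sqrt(w**2 + 9) = 3·sec(θ) by the Pythagorean identity.
Integrate the resulting trig expression in θ, then back-substitute tan(θ) = w/3, sec(θ) = sqrt(w**2 + 9)/3 (absorbing any constant into C).

log(w + sqrt(w**2 + 9)) + C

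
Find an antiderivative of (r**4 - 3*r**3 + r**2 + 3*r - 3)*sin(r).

-r**4*cos(r) + 4*r**3*sin(r) + 3*r**3*cos(r) - 9*r**2*sin(r) + 11*r**2*cos(r) - 22*r*sin(r) - 21*r*cos(r) + 21*sin(r) - 19*cos(r) + C

Use integration by parts with u = r**4 - 3*r**3 + r**2 + 3*r - 3, dv = sin(r) dr, so v = -cos(r).
Apply parts 4 times (tabular method): alternate signs, differentiate u down to 0, integrate dv up.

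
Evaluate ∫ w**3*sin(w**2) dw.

-w**2*cos(w**2)/2 + sin(w**2)/2 + C

Let u = w², du = 2w dw; rewrite as (1/2)∫ u^1·sin(1u) du.
Now integrate by parts 1 time.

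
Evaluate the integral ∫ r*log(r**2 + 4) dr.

Let u = r**2 + 4, so du = (2*r) dr.
The integral becomes (1/2)·∫ log(u) du; integrate by parts with u′=log(u), dv′=du.

r**2*log(r**2 + 4)/2 - r**2/2 + 2*log(r**2 + 4) + C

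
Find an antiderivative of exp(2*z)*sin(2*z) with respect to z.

exp(2*z)*sin(2*z)/4 - exp(2*z)*cos(2*z)/4 + C

Let I denote the integral. Integrate by parts with u = sin(2*z), dv = exp(2*z) dz, so v = exp(2*z)/2: I = exp(2*z)*sin(2*z)/2 − ∫ exp(2*z)*cos(2*z) dz.
Apply parts again with u = cos(2*z), dv = exp(2*z) dz: ∫ exp(2*z)*cos(2*z) dz = exp(2*z)*cos(2*z)/2 + I. Substituting back brings back I: I = exp(2*z)*sin(2*z)/2 - exp(2*z)*cos(2*z)/2 − I.
Solving for I: (1 + 1)·I equals the remaining terms, so I = (1/2)·(exp(2*z)*sin(2*z)/2 - exp(2*z)*cos(2*z)/2).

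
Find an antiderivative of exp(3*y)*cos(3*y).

Let I denote the integral. Integrate by parts with u = cos(3*y), dv = exp(3*y) dy, so v = exp(3*y)/3: I = exp(3*y)*cos(3*y)/3 + ∫ exp(3*y)*sin(3*y) dy.
Apply parts again with u = sin(3*y), dv = exp(3*y) dy: ∫ exp(3*y)*sin(3*y) dy = exp(3*y)*sin(3*y)/3 − I. Substituting back brings back I: I = exp(3*y)*sin(3*y)/3 + exp(3*y)*cos(3*y)/3 − I.
Solving for I: (1 + 1)·I equals the remaining terms, so I = (1/2)·(exp(3*y)*sin(3*y)/3 + exp(3*y)*cos(3*y)/3).

exp(3*y)*sin(3*y)/6 + exp(3*y)*cos(3*y)/6 + C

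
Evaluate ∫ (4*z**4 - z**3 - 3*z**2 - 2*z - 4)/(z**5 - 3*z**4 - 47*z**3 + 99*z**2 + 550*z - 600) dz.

Factor the denominator: (z - 6)*(z - 5)*(z - 1)*(z + 4)*(z + 5).
Partial-fraction decomposition: 213/(55*(z + 5)) - 58/(25*(z + 4)) - 1/(100*(z - 1)) - 127/(20*(z - 5)) + 2422/(275*(z - 6)).
Integrate each term: A/(z−a) contributes A·log|z−a|.

2422*log(z - 6)/275 - 127*log(z - 5)/20 - log(z - 1)/100 - 58*log(z + 4)/25 + 213*log(z + 5)/55 + C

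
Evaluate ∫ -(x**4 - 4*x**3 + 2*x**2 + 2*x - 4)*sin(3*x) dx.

x**4*cos(3*x)/3 - 4*x**3*sin(3*x)/9 - 4*x**3*cos(3*x)/3 + 4*x**2*sin(3*x)/3 + 2*x**2*cos(3*x)/9 - 4*x*sin(3*x)/27 + 14*x*cos(3*x)/9 - 14*sin(3*x)/27 - 112*cos(3*x)/81 + C

Use integration by parts with u = x**4 - 4*x**3 + 2*x**2 + 2*x - 4, dv = -sin(3*x) dx, so v = cos(3*x)/3.
Apply parts 4 times (tabular method): alternate signs, differentiate u down to 0, integrate dv up.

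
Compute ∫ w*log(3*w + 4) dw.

Use integration by parts with u = log(3*w + 4), dv = w dw.
Then du = 3/(3*w + 4) dw and v = w**2/2.

w**2*log(3*w + 4)/2 - w**2/4 + 2*w/3 - 8*log(3*w + 4)/9 + C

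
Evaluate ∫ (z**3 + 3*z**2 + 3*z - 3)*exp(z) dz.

(z**3 + 3*z - 6)*exp(z) + C

Use integration by parts with u = z**3 + 3*z**2 + 3*z - 3, dv = exp(z) dz, so v = exp(z).
Apply parts 3 times (tabular method): alternate signs, differentiate u down to 0, integrate dv up.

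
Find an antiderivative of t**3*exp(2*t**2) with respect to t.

Let u = t², du = 2t dt; rewrite as (1/2)∫ u^1·exp(2u) du.
Now integrate by parts 1 time.

(2*t**2 - 1)*exp(2*t**2)/8 + C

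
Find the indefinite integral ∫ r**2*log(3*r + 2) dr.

r**3*log(3*r + 2)/3 - r**3/9 + r**2/9 - 4*r/27 + 8*log(3*r + 2)/81 + C

Use integration by parts with u = log(3*r + 2), dv = r**2 dr.
Then du = 3/(3*r + 2) dr and v = r**3/3.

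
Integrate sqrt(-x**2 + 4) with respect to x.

Substitute x = 2·sin(θ), so dx = 2·cos(θ) dθ and the radical becomes sqrt(-x**2 + 4) = 2·cos(θ) by the Pythagorean identity.
Integrate the resulting trig expression in θ, then back-substitute θ = asin(x/2), sin(θ) = x/2, cos(θ) = sqrt(-x**2 + 4)/2 (absorbing any constant into C).

x*sqrt(-x**2 + 4)/2 + 2*asin(x/2) + C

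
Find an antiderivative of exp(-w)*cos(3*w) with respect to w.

Let I denote the integral. Integrate by parts with u = cos(3*w), dv = exp(-w) dw, so v = -exp(-w): I = -exp(-w)*cos(3*w) − 3·∫ exp(-w)*sin(3*w) dw.
Apply parts again with u = sin(3*w), dv = exp(-w) dw: ∫ exp(-w)*sin(3*w) dw = -exp(-w)*sin(3*w) + 3·I. Substituting back brings back I: I = 3*exp(-w)*sin(3*w) - exp(-w)*cos(3*w) − 9·I.
Solving for I: (1 + 9)·I equals the remaining terms, so I = (1/10)·(3*exp(-w)*sin(3*w) - exp(-w)*cos(3*w)).

3*exp(-w)*sin(3*w)/10 - exp(-w)*cos(3*w)/10 + C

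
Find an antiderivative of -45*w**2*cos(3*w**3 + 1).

Let u = 3*w**3 + 1, so du = (9*w**2) dw.
Rewriting, the integral becomes -5·∫ cos(u) du = -5·sin(u).
Substituting back, u = 3*w**3 + 1.

-5*sin(3*w**3 + 1) + C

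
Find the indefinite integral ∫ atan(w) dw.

Use integration by parts with u = arctan(w), dv = dw.
Then du = 1/(w**2 + 1) dw.

w*atan(w) - log(w**2 + 1)/2 + C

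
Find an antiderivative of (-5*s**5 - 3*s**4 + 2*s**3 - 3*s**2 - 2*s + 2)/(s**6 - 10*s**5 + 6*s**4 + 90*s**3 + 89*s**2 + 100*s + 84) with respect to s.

-10079*log(s - 7)/400 + 21227*log(s - 6)/1036 + log(s + 1)/112 - log(s + 2)/4 - 47*log(s**2 + 1)/1850 - 83*atan(s)/1850 + C

Factor the denominator: (s - 7)*(s - 6)*(s + 1)*(s + 2)*(s**2 + 1).
Partial-fraction decomposition: -(94*s + 83)/(1850*(s**2 + 1)) - 1/(4*(s + 2)) + 1/(112*(s + 1)) + 21227/(1036*(s - 6)) - 10079/(400*(s - 7)).
Integrate each term; A/(s−a) gives A·log|s−a|; the (Bs+D)/(s²+p²) term gives a log and an atan.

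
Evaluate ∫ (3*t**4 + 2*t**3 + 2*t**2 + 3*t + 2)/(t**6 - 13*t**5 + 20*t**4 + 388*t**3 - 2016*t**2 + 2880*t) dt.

log(t)/1440 + 1103*log(t - 6)/72 - 2192*log(t - 5)/55 + 19663*log(t - 4)/800 - 439*log(t + 6)/9900 - 471/(40*t - 160) + C

Factor the denominator: t*(t - 6)*(t - 5)*(t - 4)**2*(t + 6).
Partial-fraction decomposition: -439/(9900*(t + 6)) + 19663/(800*(t - 4)) + 471/(40*(t - 4)**2) - 2192/(55*(t - 5)) + 1103/(72*(t - 6)) + 1/(1440*t).
Integrate each term; A/(t−a) gives A·log|t−a|; A/(t−a)² gives −A/(t−a).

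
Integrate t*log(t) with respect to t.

Use integration by parts with u = log(t), dv = t dt.
Then du = 1/t dt and v = t**2/2.

t**2*log(t)/2 - t**2/4 + C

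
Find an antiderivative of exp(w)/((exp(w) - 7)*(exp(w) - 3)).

Let u = e^w, du = e^w dw.
The integral becomes ∫ du/((u-3)(u-7)); decompose into partial fractions.

log(exp(w) - 7)/4 - log(exp(w) - 3)/4 + C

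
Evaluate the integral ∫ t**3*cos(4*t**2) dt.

t**2*sin(4*t**2)/8 + cos(4*t**2)/32 + C

Let u = t², du = 2t dt; rewrite as (1/2)∫ u^1·cos(4u) du.
Now integrate by parts 1 time.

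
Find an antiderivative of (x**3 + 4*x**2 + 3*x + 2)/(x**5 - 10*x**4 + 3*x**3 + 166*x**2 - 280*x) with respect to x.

Factor the denominator: x*(x - 7)*(x - 5)*(x - 2)*(x + 4).
Partial-fraction decomposition: -5/(1188*(x + 4)) + 8/(45*(x - 2)) - 121/(135*(x - 5)) + 281/(385*(x - 7)) - 1/(140*x).
Integrate each term: A/(x−a) contributes A·log|x−a|.

-log(x)/140 + 281*log(x - 7)/385 - 121*log(x - 5)/135 + 8*log(x - 2)/45 - 5*log(x + 4)/1188 + C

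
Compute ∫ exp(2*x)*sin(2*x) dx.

Let I denote the integral. Integrate by parts with u = sin(2*x), dv = exp(2*x) dx, so v = exp(2*x)/2: I = exp(2*x)*sin(2*x)/2 − ∫ exp(2*x)*cos(2*x) dx.
Apply parts again with u = cos(2*x), dv = exp(2*x) dx: ∫ exp(2*x)*cos(2*x) dx = exp(2*x)*cos(2*x)/2 + I. Substituting back brings back I: I = exp(2*x)*sin(2*x)/2 - exp(2*x)*cos(2*x)/2 − I.
Solving for I: (1 + 1)·I equals the remaining terms, so I = (1/2)·(exp(2*x)*sin(2*x)/2 - exp(2*x)*cos(2*x)/2).

exp(2*x)*sin(2*x)/4 - exp(2*x)*cos(2*x)/4 + C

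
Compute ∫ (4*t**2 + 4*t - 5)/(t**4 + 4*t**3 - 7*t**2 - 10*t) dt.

log(t)/2 + 19*log(t - 2)/42 - 5*log(t + 1)/12 - 15*log(t + 5)/28 + C

Factor the denominator: t*(t - 2)*(t + 1)*(t + 5).
Partial-fraction decomposition: -15/(28*(t + 5)) - 5/(12*(t + 1)) + 19/(42*(t - 2)) + 1/(2*t).
Integrate each term: A/(t−a) contributes A·log|t−a|.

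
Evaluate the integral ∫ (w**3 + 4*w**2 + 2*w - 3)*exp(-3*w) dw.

Use integration by parts with u = w**3 + 4*w**2 + 2*w - 3, dv = exp(-3*w) dw, so v = -exp(-3*w)/3.
Apply parts 3 times (tabular method): alternate signs, differentiate u down to 0, integrate dv up.

(-9*w**3 - 45*w**2 - 48*w + 11)*exp(-3*w)/27 + C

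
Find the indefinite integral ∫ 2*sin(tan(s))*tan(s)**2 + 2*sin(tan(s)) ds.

-2*cos(tan(s)) + C

Let u = tan(s), so du = (tan(s)**2 + 1) ds.
Rewriting, the integral becomes 2·∫ sin(u) du = 2·-cos(u).
Substituting back, u = tan(s).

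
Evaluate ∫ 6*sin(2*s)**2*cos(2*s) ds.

sin(2*s)**3 + C

Let u = sin(2*s), so du = (2*cos(2*s)) ds.
Rewriting, the integral becomes 3·∫ u^2 du = 3·u^3/3.
Substituting back, u = sin(2*s).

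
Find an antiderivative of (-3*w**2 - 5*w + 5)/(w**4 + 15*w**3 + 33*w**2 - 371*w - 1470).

-95*log(w - 5)/1584 + 73*log(w + 6)/11 - 947*log(w + 7)/144 + 107/(12*w + 84) + C

Factor the denominator: (w - 5)*(w + 6)*(w + 7)**2.
Partial-fraction decomposition: -947/(144*(w + 7)) - 107/(12*(w + 7)**2) + 73/(11*(w + 6)) - 95/(1584*(w - 5)).
Integrate each term; A/(w−a) gives A·log|w−a|; A/(w−a)² gives −A/(w−a).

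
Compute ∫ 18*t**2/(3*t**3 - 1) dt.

2*log(3*t**3 - 1) + C

Let u = 3*t**3 - 1, so du = (9*t**2) dt.
Rewriting, the integral becomes 2·∫ 1/u du = 2·log(u).
Substituting back, u = 3*t**3 - 1.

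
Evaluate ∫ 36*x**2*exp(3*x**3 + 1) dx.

Let u = 3*x**3 + 1, so du = (9*x**2) dx.
Rewriting, the integral becomes 4·∫ e^u du = 4·e^u.
Substituting back, u = 3*x**3 + 1.

4*exp(3*x**3 + 1) + C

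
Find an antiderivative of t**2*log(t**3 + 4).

Let u = t**3 + 4, so du = (3*t**2) dt.
The integral becomes (1/3)·∫ log(u) du; integrate by parts with u′=log(u), dv′=du.

t**3*log(t**3 + 4)/3 - t**3/3 + 4*log(t**3 + 4)/3 + C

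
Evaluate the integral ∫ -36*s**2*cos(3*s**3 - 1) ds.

-4*sin(3*s**3 - 1) + C

Let u = 3*s**3 - 1, so du = (9*s**2) ds.
Rewriting, the integral becomes -4·∫ cos(u) du = -4·sin(u).
Substituting back, u = 3*s**3 - 1.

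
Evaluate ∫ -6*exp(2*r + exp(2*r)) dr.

-3*exp(exp(2*r)) + C

Let u = exp(2*r), so du = (2*exp(2*r)) dr.
Rewriting, the integral becomes -3·∫ e^u du = -3·e^u.
Substituting back, u = exp(2*r).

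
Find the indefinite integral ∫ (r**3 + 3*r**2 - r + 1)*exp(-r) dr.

Use integration by parts with u = r**3 + 3*r**2 - r + 1, dv = exp(-r) dr, so v = -exp(-r).
Apply parts 3 times (tabular method): alternate signs, differentiate u down to 0, integrate dv up.

(-r**3 - 6*r**2 - 11*r - 12)*exp(-r) + C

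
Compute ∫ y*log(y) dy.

y**2*log(y)/2 - y**2/4 + C

Use integration by parts with u = log(y), dv = y dy.
Then du = 1/y dy and v = y**2/2.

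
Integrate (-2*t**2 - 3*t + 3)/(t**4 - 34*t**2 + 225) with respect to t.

Factor the denominator: (t - 5)*(t - 3)*(t + 3)*(t + 5).
Partial-fraction decomposition: 1/(5*(t + 5)) - 1/(16*(t + 3)) + 1/(4*(t - 3)) - 31/(80*(t - 5)).
Integrate each term: A/(t−a) contributes A·log|t−a|.

-31*log(t - 5)/80 + log(t - 3)/4 - log(t + 3)/16 + log(t + 5)/5 + C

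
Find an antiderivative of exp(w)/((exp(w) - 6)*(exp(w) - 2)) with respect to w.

Let u = e^w, du = e^w dw.
The integral becomes ∫ du/((u-2)(u-6)); decompose into partial fractions.

log(exp(w) - 6)/4 - log(exp(w) - 2)/4 + C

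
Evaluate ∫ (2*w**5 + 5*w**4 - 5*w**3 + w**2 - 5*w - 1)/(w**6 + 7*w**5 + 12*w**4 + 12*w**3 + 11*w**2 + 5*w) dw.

Factor the denominator: w*(w + 1)**2*(w + 5)*(w**2 + 1).
Partial-fraction decomposition: -(7*w + 17)/(52*(w**2 + 1)) + 2451/(2080*(w + 5)) + 37/(32*(w + 1)) - 13/(8*(w + 1)**2) - 1/(5*w).
Integrate each term; A/(w−a) gives A·log|w−a|; the (Bw+D)/(w²+p²) term gives a log and an atan.

-log(w)/5 + 37*log(w + 1)/32 + 2451*log(w + 5)/2080 - 7*log(w**2 + 1)/104 - 17*atan(w)/52 + 13/(8*w + 8) + C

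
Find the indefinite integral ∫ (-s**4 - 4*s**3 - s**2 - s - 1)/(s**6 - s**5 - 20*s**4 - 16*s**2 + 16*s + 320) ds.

Factor the denominator: (s - 5)*(s - 2)*(s + 2)*(s + 4)*(s**2 + 4).
Partial-fraction decomposition: (373*s - 252)/(4640*(s**2 + 4)) + 13/(2160*(s + 4)) + 13/(448*(s + 2)) + 55/(576*(s - 2)) - 1156/(5481*(s - 5)).
Integrate each term; A/(s−a) gives A·log|s−a|; the (Bs+D)/(s²+p²) term gives a log and an atan.

-1156*log(s - 5)/5481 + 55*log(s - 2)/576 + 13*log(s + 2)/448 + 13*log(s + 4)/2160 + 373*log(s**2 + 4)/9280 - 63*atan(s/2)/2320 + C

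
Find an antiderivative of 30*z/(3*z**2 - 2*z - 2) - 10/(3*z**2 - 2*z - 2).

5*log(3*z**2 - 2*z - 2) + C

Let u = 3*z**2 - 2*z - 2, so du = (6*z - 2) dz.
Rewriting, the integral becomes 5·∫ 1/u du = 5·log(u).
Substituting back, u = 3*z**2 - 2*z - 2.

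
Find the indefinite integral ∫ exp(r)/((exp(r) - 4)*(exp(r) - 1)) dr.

Let u = e^r, du = e^r dr.
The integral becomes ∫ du/((u-1)(u-4)); decompose into partial fractions.

log(exp(r) - 4)/3 - log(exp(r) - 1)/3 + C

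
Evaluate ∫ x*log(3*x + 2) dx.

x**2*log(3*x + 2)/2 - x**2/4 + x/3 - 2*log(3*x + 2)/9 + C

Use integration by parts with u = log(3*x + 2), dv = x dx.
Then du = 3/(3*x + 2) dx and v = x**2/2.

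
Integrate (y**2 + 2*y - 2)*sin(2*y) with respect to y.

-y**2*cos(2*y)/2 + y*sin(2*y)/2 - y*cos(2*y) + sin(2*y)/2 + 5*cos(2*y)/4 + C

Use integration by parts with u = y**2 + 2*y - 2, dv = sin(2*y) dy, so v = -cos(2*y)/2.
Apply parts 2 times (tabular method): alternate signs, differentiate u down to 0, integrate dv up.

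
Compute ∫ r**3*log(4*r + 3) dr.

Use integration by parts with u = log(4*r + 3), dv = r**3 dr.
Then du = 4/(4*r + 3) dr and v = r**4/4.

r**4*log(4*r + 3)/4 - r**4/16 + r**3/16 - 9*r**2/128 + 27*r/256 - 81*log(4*r + 3)/1024 + C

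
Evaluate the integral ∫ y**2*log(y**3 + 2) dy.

y**3*log(y**3 + 2)/3 - y**3/3 + 2*log(y**3 + 2)/3 + C

Let u = y**3 + 2, so du = (3*y**2) dy.
The integral becomes (1/3)·∫ log(u) du; integrate by parts with u′=log(u), dv′=du.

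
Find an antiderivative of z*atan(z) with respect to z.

Use integration by parts with u = arctan(z), dv = z dz.
Then du = 1/(z**2 + 1) dz.

z**2*atan(z)/2 - z/2 + atan(z)/2 + C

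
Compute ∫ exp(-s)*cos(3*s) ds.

Let I denote the integral. Integrate by parts with u = cos(3*s), dv = exp(-s) ds, so v = -exp(-s): I = -exp(-s)*cos(3*s) − 3·∫ exp(-s)*sin(3*s) ds.
Apply parts again with u = sin(3*s), dv = exp(-s) ds: ∫ exp(-s)*sin(3*s) ds = -exp(-s)*sin(3*s) + 3·I. Substituting back brings back I: I = 3*exp(-s)*sin(3*s) - exp(-s)*cos(3*s) − 9·I.
Solving for I: (1 + 9)·I equals the remaining terms, so I = (1/10)·(3*exp(-s)*sin(3*s) - exp(-s)*cos(3*s)).

3*exp(-s)*sin(3*s)/10 - exp(-s)*cos(3*s)/10 + C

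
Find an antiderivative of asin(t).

Use integration by parts with u = arcsin(t), dv = dt.
Then du = 1/sqrt(-t**2 + 1) dt.

t*asin(t) + sqrt(-t**2 + 1) + C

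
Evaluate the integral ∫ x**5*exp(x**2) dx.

Let u = x², du = 2x dx; rewrite as (1/2)∫ u^2·exp(1u) du.
Now integrate by parts 2 times.

(x**4 - 2*x**2 + 2)*exp(x**2)/2 + C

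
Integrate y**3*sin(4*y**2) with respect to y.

-y**2*cos(4*y**2)/8 + sin(4*y**2)/32 + C

Let u = y², du = 2y dy; rewrite as (1/2)∫ u^1·sin(4u) du.
Now integrate by parts 1 time.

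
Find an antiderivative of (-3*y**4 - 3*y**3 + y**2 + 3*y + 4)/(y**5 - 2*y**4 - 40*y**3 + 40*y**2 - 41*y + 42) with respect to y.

-4079*log(y - 7)/1950 - log(y - 1)/42 - 3218*log(y + 6)/3367 + 33*log(y**2 + 1)/925 - 63*atan(y)/925 + C

Factor the denominator: (y - 7)*(y - 1)*(y + 6)*(y**2 + 1).
Partial-fraction decomposition: 3*(22*y - 21)/(925*(y**2 + 1)) - 3218/(3367*(y + 6)) - 1/(42*(y - 1)) - 4079/(1950*(y - 7)).
Integrate each term; A/(y−a) gives A·log|y−a|; the (By+D)/(y²+p²) term gives a log and an atan.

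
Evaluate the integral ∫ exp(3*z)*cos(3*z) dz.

exp(3*z)*sin(3*z)/6 + exp(3*z)*cos(3*z)/6 + C

Let I denote the integral. Integrate by parts with u = cos(3*z), dv = exp(3*z) dz, so v = exp(3*z)/3: I = exp(3*z)*cos(3*z)/3 + ∫ exp(3*z)*sin(3*z) dz.
Apply parts again with u = sin(3*z), dv = exp(3*z) dz: ∫ exp(3*z)*sin(3*z) dz = exp(3*z)*sin(3*z)/3 − I. Substituting back brings back I: I = exp(3*z)*sin(3*z)/3 + exp(3*z)*cos(3*z)/3 − I.
Solving for I: (1 + 1)·I equals the remaining terms, so I = (1/2)·(exp(3*z)*sin(3*z)/3 + exp(3*z)*cos(3*z)/3).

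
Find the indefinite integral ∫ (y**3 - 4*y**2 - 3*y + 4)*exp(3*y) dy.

Use integration by parts with u = y**3 - 4*y**2 - 3*y + 4, dv = exp(3*y) dy, so v = exp(3*y)/3.
Apply parts 3 times (tabular method): alternate signs, differentiate u down to 0, integrate dv up.

(9*y**3 - 45*y**2 + 3*y + 35)*exp(3*y)/27 + C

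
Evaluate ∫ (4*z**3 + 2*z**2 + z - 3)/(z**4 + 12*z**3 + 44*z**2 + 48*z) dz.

Factor the denominator: z*(z + 2)*(z + 4)*(z + 6).
Partial-fraction decomposition: 267/(16*(z + 6)) - 231/(16*(z + 4)) + 29/(16*(z + 2)) - 1/(16*z).
Integrate each term: A/(z−a) contributes A·log|z−a|.

-log(z)/16 + 29*log(z + 2)/16 - 231*log(z + 4)/16 + 267*log(z + 6)/16 + C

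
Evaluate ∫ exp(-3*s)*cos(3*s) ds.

Let I denote the integral. Integrate by parts with u = cos(3*s), dv = exp(-3*s) ds, so v = -exp(-3*s)/3: I = -exp(-3*s)*cos(3*s)/3 − ∫ exp(-3*s)*sin(3*s) ds.
Apply parts again with u = sin(3*s), dv = exp(-3*s) ds: ∫ exp(-3*s)*sin(3*s) ds = -exp(-3*s)*sin(3*s)/3 + I. Substituting back brings back I: I = exp(-3*s)*sin(3*s)/3 - exp(-3*s)*cos(3*s)/3 − I.
Solving for I: (1 + 1)·I equals the remaining terms, so I = (1/2)·(exp(-3*s)*sin(3*s)/3 - exp(-3*s)*cos(3*s)/3).

exp(-3*s)*sin(3*s)/6 - exp(-3*s)*cos(3*s)/6 + C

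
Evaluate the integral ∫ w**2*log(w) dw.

Use integration by parts with u = log(w), dv = w**2 dw.
Then du = 1/w dw and v = w**3/3.

w**3*log(w)/3 - w**3/9 + C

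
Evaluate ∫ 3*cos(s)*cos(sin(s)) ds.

3*sin(sin(s)) + C

Let u = sin(s), so du = (cos(s)) ds.
Rewriting, the integral becomes 3·∫ cos(u) du = 3·sin(u).
Substituting back, u = sin(s).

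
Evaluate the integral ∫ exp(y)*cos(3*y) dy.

Let I denote the integral. Integrate by parts with u = cos(3*y), dv = exp(y) dy, so v = exp(y): I = exp(y)*cos(3*y) + 3·∫ exp(y)*sin(3*y) dy.
Apply parts again with u = sin(3*y), dv = exp(y) dy: ∫ exp(y)*sin(3*y) dy = exp(y)*sin(3*y) − 3·I. Substituting back brings back I: I = 3*exp(y)*sin(3*y) + exp(y)*cos(3*y) − 9·I.
Solving for I: (1 + 9)·I equals the remaining terms, so I = (1/10)·(3*exp(y)*sin(3*y) + exp(y)*cos(3*y)).

3*exp(y)*sin(3*y)/10 + exp(y)*cos(3*y)/10 + C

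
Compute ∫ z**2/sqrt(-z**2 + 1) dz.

Substitute z = sin(θ), so dz = cos(θ) dθ and the radical becomes sqrt(-z**2 + 1) = cos(θ) by the Pythagorean identity.
Integrate the resulting trig expression in θ, then back-substitute θ = asin(z), sin(θ) = z, cos(θ) = sqrt(-z**2 + 1) (absorbing any constant into C).

-z*sqrt(-z**2 + 1)/2 + asin(z)/2 + C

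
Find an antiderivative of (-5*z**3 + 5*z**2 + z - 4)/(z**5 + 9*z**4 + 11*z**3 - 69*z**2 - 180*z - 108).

Factor the denominator: (z - 3)*(z + 1)*(z + 2)*(z + 3)*(z + 6).
Partial-fraction decomposition: 125/(54*(z + 6)) - 173/(36*(z + 3)) + 27/(10*(z + 2)) - 1/(8*(z + 1)) - 91/(1080*(z - 3)).
Integrate each term: A/(z−a) contributes A·log|z−a|.

-91*log(z - 3)/1080 - log(z + 1)/8 + 27*log(z + 2)/10 - 173*log(z + 3)/36 + 125*log(z + 6)/54 + C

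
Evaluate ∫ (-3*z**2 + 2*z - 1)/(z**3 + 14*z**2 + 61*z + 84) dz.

-17*log(z + 3)/2 + 19*log(z + 4) - 27*log(z + 7)/2 + C

Factor the denominator: (z + 3)*(z + 4)*(z + 7).
Partial-fraction decomposition: -27/(2*(z + 7)) + 19/(z + 4) - 17/(2*(z + 3)).
Integrate each term: A/(z−a) contributes A·log|z−a|.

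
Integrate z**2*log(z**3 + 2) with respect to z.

z**3*log(z**3 + 2)/3 - z**3/3 + 2*log(z**3 + 2)/3 + C

Let u = z**3 + 2, so du = (3*z**2) dz.
The integral becomes (1/3)·∫ log(u) du; integrate by parts with u′=log(u), dv′=du.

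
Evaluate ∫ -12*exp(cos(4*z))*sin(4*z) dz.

Let u = cos(4*z), so du = (-4*sin(4*z)) dz.
Rewriting, the integral becomes 3·∫ e^u du = 3·e^u.
Substituting back, u = cos(4*z).

3*exp(cos(4*z)) + C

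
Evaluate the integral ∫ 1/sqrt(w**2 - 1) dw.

Substitute w = sec(θ), so dw = sec(θ)*tan(θ) dθ and the radical becomes sqrt(w**2 - 1) = tan(θ) by the Pythagorean identity.
Integrate the resulting trig expression in θ, then back-substitute sec(θ) = w, tan(θ) = sqrt(w**2 - 1) (absorbing any constant into C).

log(w + sqrt(w**2 - 1)) + C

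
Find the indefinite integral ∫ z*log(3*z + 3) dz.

z**2*log(3*z + 3)/2 - z**2/4 + z/2 - log(z + 1)/2 + C

Use integration by parts with u = log(3*z + 3), dv = z dz.
Then du = 3/(3*z + 3) dz and v = z**2/2.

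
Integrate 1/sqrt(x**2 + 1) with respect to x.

log(x + sqrt(x**2 + 1)) + C

Substitute x = tan(θ), so dx = sec(θ)^2 dθ and the radical becomes sqrt(x**2 + 1) = sec(θ) by the Pythagorean identity.
Integrate the resulting trig expression in θ, then back-substitute tan(θ) = x, sec(θ) = sqrt(x**2 + 1) (absorbing any constant into C).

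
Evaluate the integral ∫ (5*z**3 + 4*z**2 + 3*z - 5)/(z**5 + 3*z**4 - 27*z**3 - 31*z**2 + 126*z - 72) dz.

Factor the denominator: (z - 4)*(z - 1)**2*(z + 3)*(z + 6).
Partial-fraction decomposition: -137/(210*(z + 6)) + 113/(336*(z + 3)) - 307/(1008*(z - 1)) - 1/(12*(z - 1)**2) + 391/(630*(z - 4)).
Integrate each term; A/(z−a) gives A·log|z−a|; A/(z−a)² gives −A/(z−a).

391*log(z - 4)/630 - 307*log(z - 1)/1008 + 113*log(z + 3)/336 - 137*log(z + 6)/210 + 1/(12*z - 12) + C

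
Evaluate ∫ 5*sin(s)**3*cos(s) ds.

5*sin(s)**4/4 + C

Let u = sin(s), so du = (cos(s)) ds.
Rewriting, the integral becomes 5·∫ u^3 du = 5·u^4/4.
Substituting back, u = sin(s).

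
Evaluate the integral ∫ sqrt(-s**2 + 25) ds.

Substitute s = 5·sin(θ), so ds = 5·cos(θ) dθ and the radical becomes sqrt(-s**2 + 25) = 5·cos(θ) by the Pythagorean identity.
Integrate the resulting trig expression in θ, then back-substitute θ = asin(s/5), sin(θ) = s/5, cos(θ) = sqrt(-s**2 + 25)/5 (absorbing any constant into C).

s*sqrt(-s**2 + 25)/2 + 25*asin(s/5)/2 + C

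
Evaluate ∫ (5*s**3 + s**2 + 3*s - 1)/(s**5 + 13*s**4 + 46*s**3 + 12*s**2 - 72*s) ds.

Factor the denominator: s*(s - 1)*(s + 2)*(s + 6)**2.
Partial-fraction decomposition: 5357/(14112*(s + 6)) + 1063/(168*(s + 6)**2) - 43/(96*(s + 2)) + 8/(147*(s - 1)) + 1/(72*s).
Integrate each term; A/(s−a) gives A·log|s−a|; A/(s−a)² gives −A/(s−a).

log(s)/72 + 8*log(s - 1)/147 - 43*log(s + 2)/96 + 5357*log(s + 6)/14112 - 1063/(168*s + 1008) + C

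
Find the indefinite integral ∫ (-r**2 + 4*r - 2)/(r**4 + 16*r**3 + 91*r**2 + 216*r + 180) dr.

Factor the denominator: (r + 2)*(r + 3)*(r + 5)*(r + 6).
Partial-fraction decomposition: 31/(6*(r + 6)) - 47/(6*(r + 5)) + 23/(6*(r + 3)) - 7/(6*(r + 2)).
Integrate each term: A/(r−a) contributes A·log|r−a|.

-7*log(r + 2)/6 + 23*log(r + 3)/6 - 47*log(r + 5)/6 + 31*log(r + 6)/6 + C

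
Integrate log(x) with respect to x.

x*log(x) - x + C

Use integration by parts with u = log(x), dv = dx.
Then du = 1/x dx and v = x.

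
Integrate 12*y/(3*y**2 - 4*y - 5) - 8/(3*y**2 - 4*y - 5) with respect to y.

2*log(3*y**2 - 4*y - 5) + C

Let u = 3*y**2 - 4*y - 5, so du = (6*y - 4) dy.
Rewriting, the integral becomes 2·∫ 1/u du = 2·log(u).
Substituting back, u = 3*y**2 - 4*y - 5.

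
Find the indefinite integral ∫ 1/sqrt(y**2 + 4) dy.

Substitute y = 2·tan(θ), so dy = 2·sec(θ)^2 dθ and the radical becomes sqrt(y**2 + 4) = 2·sec(θ) by the Pythagorean identity.
Integrate the resulting trig expression in θ, then back-substitute tan(θ) = y/2, sec(θ) = sqrt(y**2 + 4)/2 (absorbing any constant into C).

log(y + sqrt(y**2 + 4)) + C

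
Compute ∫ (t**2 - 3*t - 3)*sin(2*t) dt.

-t**2*cos(2*t)/2 + t*sin(2*t)/2 + 3*t*cos(2*t)/2 - 3*sin(2*t)/4 + 7*cos(2*t)/4 + C

Use integration by parts with u = t**2 - 3*t - 3, dv = sin(2*t) dt, so v = -cos(2*t)/2.
Apply parts 2 times (tabular method): alternate signs, differentiate u down to 0, integrate dv up.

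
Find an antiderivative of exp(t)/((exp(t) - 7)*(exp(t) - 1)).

Let u = e^t, du = e^t dt.
The integral becomes ∫ du/((u-1)(u-7)); decompose into partial fractions.

log(exp(t) - 7)/6 - log(exp(t) - 1)/6 + C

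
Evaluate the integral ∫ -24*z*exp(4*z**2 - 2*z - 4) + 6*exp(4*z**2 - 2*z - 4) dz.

-3*exp(4*z**2 - 2*z - 4) + C

Let u = 4*z**2 - 2*z - 4, so du = (8*z - 2) dz.
Rewriting, the integral becomes -3·∫ e^u du = -3·e^u.
Substituting back, u = 4*z**2 - 2*z - 4.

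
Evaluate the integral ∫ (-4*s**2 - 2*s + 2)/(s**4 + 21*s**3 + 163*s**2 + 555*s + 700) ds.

Factor the denominator: (s + 4)*(s + 5)**2*(s + 7).
Partial-fraction decomposition: 15/(s + 7) + 3/(s + 5) + 44/(s + 5)**2 - 18/(s + 4).
Integrate each term; A/(s−a) gives A·log|s−a|; A/(s−a)² gives −A/(s−a).

-18*log(s + 4) + 3*log(s + 5) + 15*log(s + 7) - 44/(s + 5) + C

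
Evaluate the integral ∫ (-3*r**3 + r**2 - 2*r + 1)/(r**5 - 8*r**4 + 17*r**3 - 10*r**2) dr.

3*log(r)/100 - 359*log(r - 5)/300 + 23*log(r - 2)/12 - 3*log(r - 1)/4 + 1/(10*r) + C

Factor the denominator: r**2*(r - 5)*(r - 2)*(r - 1).
Partial-fraction decomposition: -3/(4*(r - 1)) + 23/(12*(r - 2)) - 359/(300*(r - 5)) + 3/(100*r) - 1/(10*r**2).
Integrate each term; A/(r−a) gives A·log|r−a|; A/(r−a)² gives −A/(r−a).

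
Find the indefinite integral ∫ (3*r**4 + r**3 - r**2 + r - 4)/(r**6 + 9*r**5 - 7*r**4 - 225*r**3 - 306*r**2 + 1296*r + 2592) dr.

51*log(r - 4)/245 - 65*log(r - 3)/567 - 5195*log(r + 3)/1323 + 85*log(r + 4)/14 - 1813*log(r + 6)/810 - 100/(63*r + 189) + C

Factor the denominator: (r - 4)*(r - 3)*(r + 3)**2*(r + 4)*(r + 6).
Partial-fraction decomposition: -1813/(810*(r + 6)) + 85/(14*(r + 4)) - 5195/(1323*(r + 3)) + 100/(63*(r + 3)**2) - 65/(567*(r - 3)) + 51/(245*(r - 4)).
Integrate each term; A/(r−a) gives A·log|r−a|; A/(r−a)² gives −A/(r−a).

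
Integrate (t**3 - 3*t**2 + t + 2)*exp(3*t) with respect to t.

(9*t**3 - 36*t**2 + 33*t + 7)*exp(3*t)/27 + C

Use integration by parts with u = t**3 - 3*t**2 + t + 2, dv = exp(3*t) dt, so v = exp(3*t)/3.
Apply parts 3 times (tabular method): alternate signs, differentiate u down to 0, integrate dv up.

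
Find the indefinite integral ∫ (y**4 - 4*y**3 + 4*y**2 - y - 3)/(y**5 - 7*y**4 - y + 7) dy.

Factor the denominator: (y - 7)*(y - 1)*(y + 1)*(y**2 + 1).
Partial-fraction decomposition: 3*(y - 3)/(20*(y**2 + 1)) + 7/(32*(y + 1)) + 1/(8*(y - 1)) + 81/(160*(y - 7)).
Integrate each term; A/(y−a) gives A·log|y−a|; the (By+D)/(y²+p²) term gives a log and an atan.

81*log(y - 7)/160 + log(y - 1)/8 + 7*log(y + 1)/32 + 3*log(y**2 + 1)/40 - 9*atan(y)/20 + C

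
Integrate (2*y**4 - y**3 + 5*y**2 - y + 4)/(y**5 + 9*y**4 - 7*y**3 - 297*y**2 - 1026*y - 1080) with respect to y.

1277*log(y - 6)/4455 + 10957*log(y + 3)/324 - 332*log(y + 4)/5 + 1509*log(y + 5)/44 + 241/(18*y + 54) + C

Factor the denominator: (y - 6)*(y + 3)**2*(y + 4)*(y + 5).
Partial-fraction decomposition: 1509/(44*(y + 5)) - 332/(5*(y + 4)) + 10957/(324*(y + 3)) - 241/(18*(y + 3)**2) + 1277/(4455*(y - 6)).
Integrate each term; A/(y−a) gives A·log|y−a|; A/(y−a)² gives −A/(y−a).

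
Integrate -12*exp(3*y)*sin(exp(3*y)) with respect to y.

Let u = exp(3*y), so du = (3*exp(3*y)) dy.
Rewriting, the integral becomes -4·∫ sin(u) du = -4·-cos(u).
Substituting back, u = exp(3*y).

4*cos(exp(3*y)) + C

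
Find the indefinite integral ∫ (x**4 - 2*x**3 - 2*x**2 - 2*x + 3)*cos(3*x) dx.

Use integration by parts with u = x**4 - 2*x**3 - 2*x**2 - 2*x + 3, dv = cos(3*x) dx, so v = sin(3*x)/3.
Apply parts 4 times (tabular method): alternate signs, differentiate u down to 0, integrate dv up.

x**4*sin(3*x)/3 - 2*x**3*sin(3*x)/3 + 4*x**3*cos(3*x)/9 - 10*x**2*sin(3*x)/9 - 2*x**2*cos(3*x)/3 - 2*x*sin(3*x)/9 - 20*x*cos(3*x)/27 + 101*sin(3*x)/81 - 2*cos(3*x)/27 + C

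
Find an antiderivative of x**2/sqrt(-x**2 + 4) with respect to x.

-x*sqrt(-x**2 + 4)/2 + 2*asin(x/2) + C

Substitute x = 2·sin(θ), so dx = 2·cos(θ) dθ and the radical becomes sqrt(-x**2 + 4) = 2·cos(θ) by the Pythagorean identity.
Integrate the resulting trig expression in θ, then back-substitute θ = asin(x/2), sin(θ) = x/2, cos(θ) = sqrt(-x**2 + 4)/2 (absorbing any constant into C).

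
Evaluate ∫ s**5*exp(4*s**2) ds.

(8*s**4 - 4*s**2 + 1)*exp(4*s**2)/64 + C

Let u = s², du = 2s ds; rewrite as (1/2)∫ u^2·exp(4u) du.
Now integrate by parts 2 times.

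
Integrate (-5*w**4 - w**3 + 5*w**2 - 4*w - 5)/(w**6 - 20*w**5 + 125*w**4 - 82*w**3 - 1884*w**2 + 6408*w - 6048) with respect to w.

-3034*log(w - 7)/55 + 15467*log(w - 6)/288 + 101*log(w - 3)/63 - 27*log(w - 2)/160 + 15*log(w + 4)/616 - 1309/(24*w - 144) + C

Factor the denominator: (w - 7)*(w - 6)**2*(w - 3)*(w - 2)*(w + 4).
Partial-fraction decomposition: 15/(616*(w + 4)) - 27/(160*(w - 2)) + 101/(63*(w - 3)) + 15467/(288*(w - 6)) + 1309/(24*(w - 6)**2) - 3034/(55*(w - 7)).
Integrate each term; A/(w−a) gives A·log|w−a|; A/(w−a)² gives −A/(w−a).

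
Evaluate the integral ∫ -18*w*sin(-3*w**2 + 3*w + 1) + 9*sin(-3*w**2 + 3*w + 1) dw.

Let u = 3*w**2 - 3*w - 1, so du = (6*w - 3) dw.
Rewriting, the integral becomes 3·∫ sin(u) du = 3·-cos(u).
Substituting back, u = 3*w**2 - 3*w - 1.

-3*cos(-3*w**2 + 3*w + 1) + C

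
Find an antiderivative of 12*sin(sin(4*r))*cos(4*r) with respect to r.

Let u = sin(4*r), so du = (4*cos(4*r)) dr.
Rewriting, the integral becomes 3·∫ sin(u) du = 3·-cos(u).
Substituting back, u = sin(4*r).

-3*cos(sin(4*r)) + C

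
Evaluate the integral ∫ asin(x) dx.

x*asin(x) + sqrt(-x**2 + 1) + C

Use integration by parts with u = arcsin(x), dv = dx.
Then du = 1/sqrt(-x**2 + 1) dx.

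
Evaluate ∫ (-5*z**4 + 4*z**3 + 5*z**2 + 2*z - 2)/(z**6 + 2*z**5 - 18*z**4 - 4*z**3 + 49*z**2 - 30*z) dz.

Factor the denominator: z*(z - 3)*(z - 1)**2*(z + 2)*(z + 5).
Partial-fraction decomposition: 439/(540*(z + 5)) - 49/(135*(z + 2)) - 1/(9*(z - 1)**2) - 31/(60*(z - 3)) + 1/(15*z).
Integrate each term; A/(z−a) gives A·log|z−a|; A/(z−a)² gives −A/(z−a).

log(z)/15 - 31*log(z - 3)/60 - 49*log(z + 2)/135 + 439*log(z + 5)/540 + 1/(9*z - 9) + C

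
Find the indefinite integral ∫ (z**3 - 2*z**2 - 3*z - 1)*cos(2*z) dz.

z**3*sin(2*z)/2 - z**2*sin(2*z) + 3*z**2*cos(2*z)/4 - 9*z*sin(2*z)/4 - z*cos(2*z) - 9*cos(2*z)/8 + C

Use integration by parts with u = z**3 - 2*z**2 - 3*z - 1, dv = cos(2*z) dz, so v = sin(2*z)/2.
Apply parts 3 times (tabular method): alternate signs, differentiate u down to 0, integrate dv up.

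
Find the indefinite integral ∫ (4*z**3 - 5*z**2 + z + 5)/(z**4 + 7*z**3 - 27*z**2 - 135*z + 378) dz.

5761*log(z - 3)/8100 - 1045*log(z + 6)/81 + 1619*log(z + 7)/100 - 71/(90*z - 270) + C

Factor the denominator: (z - 3)**2*(z + 6)*(z + 7).
Partial-fraction decomposition: 1619/(100*(z + 7)) - 1045/(81*(z + 6)) + 5761/(8100*(z - 3)) + 71/(90*(z - 3)**2).
Integrate each term; A/(z−a) gives A·log|z−a|; A/(z−a)² gives −A/(z−a).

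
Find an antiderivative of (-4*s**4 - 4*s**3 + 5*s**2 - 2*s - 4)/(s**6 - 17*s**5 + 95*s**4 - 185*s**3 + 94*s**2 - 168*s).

Factor the denominator: s*(s - 7)*(s - 6)*(s - 4)*(s**2 + 1).
Partial-fraction decomposition: -(2149*s - 907)/(31450*(s**2 + 1)) - 101/(34*(s - 4)) + 1471/(111*(s - 6)) - 3583/(350*(s - 7)) + 1/(42*s).
Integrate each term; A/(s−a) gives A·log|s−a|; the (Bs+D)/(s²+p²) term gives a log and an atan.

log(s)/42 - 3583*log(s - 7)/350 + 1471*log(s - 6)/111 - 101*log(s - 4)/34 - 2149*log(s**2 + 1)/62900 + 907*atan(s)/31450 + C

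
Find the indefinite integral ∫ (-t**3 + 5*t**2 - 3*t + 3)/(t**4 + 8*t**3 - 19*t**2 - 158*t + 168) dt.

7*log(t - 4)/330 - log(t - 1)/42 + 417*log(t + 6)/70 - 153*log(t + 7)/22 + C

Factor the denominator: (t - 4)*(t - 1)*(t + 6)*(t + 7).
Partial-fraction decomposition: -153/(22*(t + 7)) + 417/(70*(t + 6)) - 1/(42*(t - 1)) + 7/(330*(t - 4)).
Integrate each term: A/(t−a) contributes A·log|t−a|.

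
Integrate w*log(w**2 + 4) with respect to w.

Let u = w**2 + 4, so du = (2*w) dw.
The integral becomes (1/2)·∫ log(u) du; integrate by parts with u′=log(u), dv′=du.

w**2*log(w**2 + 4)/2 - w**2/2 + 2*log(w**2 + 4) + C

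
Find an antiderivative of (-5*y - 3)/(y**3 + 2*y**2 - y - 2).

Factor the denominator: (y - 1)*(y + 1)*(y + 2).
Partial-fraction decomposition: 7/(3*(y + 2)) - 1/(y + 1) - 4/(3*(y - 1)).
Integrate each term: A/(y−a) contributes A·log|y−a|.

-4*log(y - 1)/3 - log(y + 1) + 7*log(y + 2)/3 + C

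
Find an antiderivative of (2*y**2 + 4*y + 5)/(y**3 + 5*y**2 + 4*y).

Factor the denominator: y*(y + 1)*(y + 4).
Partial-fraction decomposition: 7/(4*(y + 4)) - 1/(y + 1) + 5/(4*y).
Integrate each term: A/(y−a) contributes A·log|y−a|.

5*log(y)/4 - log(y + 1) + 7*log(y + 4)/4 + C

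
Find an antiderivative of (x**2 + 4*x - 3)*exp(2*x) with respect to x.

(2*x**2 + 6*x - 9)*exp(2*x)/4 + C

Use integration by parts with u = x**2 + 4*x - 3, dv = exp(2*x) dx, so v = exp(2*x)/2.
Apply parts 2 times (tabular method): alternate signs, differentiate u down to 0, integrate dv up.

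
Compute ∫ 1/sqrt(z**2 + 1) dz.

Substitute z = tan(θ), so dz = sec(θ)^2 dθ and the radical becomes sqrt(z**2 + 1) = sec(θ) by the Pythagorean identity.
Integrate the resulting trig expression in θ, then back-substitute tan(θ) = z, sec(θ) = sqrt(z**2 + 1) (absorbing any constant into C).

log(z + sqrt(z**2 + 1)) + C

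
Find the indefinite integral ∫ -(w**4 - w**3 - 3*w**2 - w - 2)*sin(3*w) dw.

Use integration by parts with u = w**4 - w**3 - 3*w**2 - w - 2, dv = -sin(3*w) dw, so v = cos(3*w)/3.
Apply parts 4 times (tabular method): alternate signs, differentiate u down to 0, integrate dv up.

w**4*cos(3*w)/3 - 4*w**3*sin(3*w)/9 - w**3*cos(3*w)/3 + w**2*sin(3*w)/3 - 13*w**2*cos(3*w)/9 + 26*w*sin(3*w)/27 - w*cos(3*w)/9 + sin(3*w)/27 - 28*cos(3*w)/81 + C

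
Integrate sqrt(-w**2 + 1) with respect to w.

w*sqrt(-w**2 + 1)/2 + asin(w)/2 + C

Substitute w = sin(θ), so dw = cos(θ) dθ and the radical becomes sqrt(-w**2 + 1) = cos(θ) by the Pythagorean identity.
Integrate the resulting trig expression in θ, then back-substitute θ = asin(w), sin(θ) = w, cos(θ) = sqrt(-w**2 + 1) (absorbing any constant into C).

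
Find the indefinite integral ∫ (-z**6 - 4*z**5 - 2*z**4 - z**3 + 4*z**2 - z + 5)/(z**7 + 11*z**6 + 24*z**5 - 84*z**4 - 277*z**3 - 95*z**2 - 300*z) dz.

Factor the denominator: z*(z - 3)*(z + 4)*(z + 5)**2*(z**2 + 1).
Partial-fraction decomposition: -(53*z - 161)/(14365*(z**2 + 1)) - 1461/(27040*(z + 5)) + 207/(52*(z + 5)**2) - 375/(476*(z + 4)) - 463/(3360*(z - 3)) - 1/(60*z).
Integrate each term; A/(z−a) gives A·log|z−a|; the (Bz+D)/(z²+p²) term gives a log and an atan.

-log(z)/60 - 463*log(z - 3)/3360 - 375*log(z + 4)/476 - 1461*log(z + 5)/27040 - 53*log(z**2 + 1)/28730 + 161*atan(z)/14365 - 207/(52*z + 260) + C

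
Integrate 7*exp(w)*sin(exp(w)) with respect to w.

Let u = exp(w), so du = (exp(w)) dw.
Rewriting, the integral becomes 7·∫ sin(u) du = 7·-cos(u).
Substituting back, u = exp(w).

-7*cos(exp(w)) + C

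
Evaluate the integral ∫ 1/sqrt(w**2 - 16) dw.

Substitute w = 4·sec(θ), so dw = 4·sec(θ)*tan(θ) dθ and the radical becomes sqrt(w**2 - 16) = 4·tan(θ) by the Pythagorean identity.
Integrate the resulting trig expression in θ, then back-substitute sec(θ) = w/4, tan(θ) = sqrt(w**2 - 16)/4 (absorbing any constant into C).

log(w + sqrt(w**2 - 16)) + C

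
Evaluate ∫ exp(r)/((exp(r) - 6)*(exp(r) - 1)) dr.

Let u = e^r, du = e^r dr.
The integral becomes ∫ du/((u-6)(u-1)); decompose into partial fractions.

log(exp(r) - 6)/5 - log(exp(r) - 1)/5 + C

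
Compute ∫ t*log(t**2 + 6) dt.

t**2*log(t**2 + 6)/2 - t**2/2 + 3*log(t**2 + 6) + C

Let u = t**2 + 6, so du = (2*t) dt.
The integral becomes (1/2)·∫ log(u) du; integrate by parts with u′=log(u), dv′=du.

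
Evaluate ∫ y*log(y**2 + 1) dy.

y**2*log(y**2 + 1)/2 - y**2/2 + log(y**2 + 1)/2 + C

Let u = y**2 + 1, so du = (2*y) dy.
The integral becomes (1/2)·∫ log(u) du; integrate by parts with u′=log(u), dv′=du.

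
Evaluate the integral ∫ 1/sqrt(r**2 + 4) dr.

log(r + sqrt(r**2 + 4)) + C

Substitute r = 2·tan(θ), so dr = 2·sec(θ)^2 dθ and the radical becomes sqrt(r**2 + 4) = 2·sec(θ) by the Pythagorean identity.
Integrate the resulting trig expression in θ, then back-substitute tan(θ) = r/2, sec(θ) = sqrt(r**2 + 4)/2 (absorbing any constant into C).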